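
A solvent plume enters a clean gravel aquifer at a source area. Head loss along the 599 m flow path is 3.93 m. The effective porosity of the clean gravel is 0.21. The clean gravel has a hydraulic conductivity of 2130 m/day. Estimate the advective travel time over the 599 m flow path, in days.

9.00

Hydraulic gradient i = Δh / L = 3.93 / 599 = 0.006561.
Darcy flux q = K · i = 2130 × 0.006561 = 13.97 m/day.
Seepage velocity v = q / n_e = 13.97 / 0.21 = 66.55 m/day.
Travel time t = L / v = 599 / 66.55 = 9.001 days.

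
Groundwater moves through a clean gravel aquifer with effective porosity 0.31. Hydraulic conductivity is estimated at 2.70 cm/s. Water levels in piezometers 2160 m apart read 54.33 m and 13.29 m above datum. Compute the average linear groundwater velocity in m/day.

143

Convert K: 2.70 cm/s × 864 = 2333 m/day.
Hydraulic gradient i = (54.33 − 13.29) / 2160 = 41.04 / 2160 = 0.01900.
Darcy flux q = K · i = 2333 × 0.01900 = 44.32 m/day.
Seepage velocity v = q / n_e = 44.32 / 0.31 = 143.0 m/day.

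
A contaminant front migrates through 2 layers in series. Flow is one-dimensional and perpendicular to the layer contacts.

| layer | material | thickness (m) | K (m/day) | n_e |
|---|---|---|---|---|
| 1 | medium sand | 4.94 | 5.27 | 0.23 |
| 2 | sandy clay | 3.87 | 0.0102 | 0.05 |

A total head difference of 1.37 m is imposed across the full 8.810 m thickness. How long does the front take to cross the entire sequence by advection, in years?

With flow normal to the layers, continuity requires the same specific discharge q through every layer.
Σ(b_i/K_i) = 4.94/5.27 + 3.87/0.0102 = 380.3 d.
q = Δh / Σ(b_i/K_i) = 1.37 / 380.3 = 0.003602 m/day.
In each layer the seepage velocity is v_i = q/n_i, so the layer transit time is t_i = b_i·n_i / q:
  layer 1 (medium sand): t_1 = 4.94 × 0.23 / 0.003602 = 315.4 d
  layer 2 (sandy clay): t_2 = 3.87 × 0.05 / 0.003602 = 53.72 d
Total t = Σ t_i = 369.2 days = 1.011 years.

1.01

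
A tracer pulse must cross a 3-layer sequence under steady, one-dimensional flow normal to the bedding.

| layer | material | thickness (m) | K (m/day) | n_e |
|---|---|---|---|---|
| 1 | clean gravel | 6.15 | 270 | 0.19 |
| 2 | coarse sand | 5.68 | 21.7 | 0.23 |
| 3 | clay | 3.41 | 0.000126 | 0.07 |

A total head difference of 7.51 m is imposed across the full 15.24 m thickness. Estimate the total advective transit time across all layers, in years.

With flow normal to the layers, continuity requires the same specific discharge q through every layer.
Σ(b_i/K_i) = 6.15/270 + 5.68/21.7 + 3.41/0.000126 = 27064 d.
q = Δh / Σ(b_i/K_i) = 7.51 / 27064 = 0.0002775 m/day.
In each layer the seepage velocity is v_i = q/n_i, so the layer transit time is t_i = b_i·n_i / q:
  layer 1 (clean gravel): t_1 = 6.15 × 0.19 / 0.0002775 = 4211 d
  layer 2 (coarse sand): t_2 = 5.68 × 0.23 / 0.0002775 = 4708 d
  layer 3 (clay): t_3 = 3.41 × 0.07 / 0.0002775 = 860.2 d
Total t = Σ t_i = 9779 days = 26.77 years.

26.8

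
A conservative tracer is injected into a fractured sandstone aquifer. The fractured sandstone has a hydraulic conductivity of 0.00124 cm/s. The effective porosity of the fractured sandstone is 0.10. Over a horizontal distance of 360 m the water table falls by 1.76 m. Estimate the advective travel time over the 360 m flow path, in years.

18.8

Convert K: 0.00124 cm/s × 864 = 1.071 m/day.
Hydraulic gradient i = Δh / L = 1.76 / 360 = 0.004889.
Darcy flux q = K · i = 1.071 × 0.004889 = 0.005238 m/day.
Seepage velocity v = q / n_e = 0.005238 / 0.10 = 0.05238 m/day.
Travel time t = L / v = 360 / 0.05238 = 6873 days = 18.82 years.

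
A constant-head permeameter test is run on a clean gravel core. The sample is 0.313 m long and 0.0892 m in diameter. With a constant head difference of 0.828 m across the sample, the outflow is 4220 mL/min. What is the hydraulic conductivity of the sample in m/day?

368

Cross-sectional area A = π·(d/2)² = π × (0.0892/2)² = 0.006249 m².
Convert discharge: 4220 mL/min = 7.033e-05 m³/s.
Darcy's law rearranged: K = Q·L / (A·Δh) = 7.033e-05 × 0.313 / (0.006249 × 0.828) = 0.004255 m/s = 367.6 m/day.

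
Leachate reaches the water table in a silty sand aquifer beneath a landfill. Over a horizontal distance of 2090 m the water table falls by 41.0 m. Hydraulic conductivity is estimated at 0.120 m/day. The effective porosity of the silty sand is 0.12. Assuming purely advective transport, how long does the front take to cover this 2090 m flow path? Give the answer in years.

Hydraulic gradient i = Δh / L = 41.0 / 2090 = 0.01962.
Darcy flux q = K · i = 0.1200 × 0.01962 = 0.002354 m/day.
Seepage velocity v = q / n_e = 0.002354 / 0.12 = 0.01962 m/day.
Travel time t = L / v = 2090 / 0.01962 = 1.065e+05 days = 291.7 years.

292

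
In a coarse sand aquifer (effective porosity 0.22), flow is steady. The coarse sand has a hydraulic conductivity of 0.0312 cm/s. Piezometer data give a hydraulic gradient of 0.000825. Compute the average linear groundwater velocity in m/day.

0.101

Convert K: 0.0312 cm/s × 864 = 26.96 m/day.
Hydraulic gradient i = 0.000825.
Darcy flux q = K · i = 26.96 × 0.0008250 = 0.02224 m/day.
Seepage velocity v = q / n_e = 0.02224 / 0.22 = 0.1011 m/day.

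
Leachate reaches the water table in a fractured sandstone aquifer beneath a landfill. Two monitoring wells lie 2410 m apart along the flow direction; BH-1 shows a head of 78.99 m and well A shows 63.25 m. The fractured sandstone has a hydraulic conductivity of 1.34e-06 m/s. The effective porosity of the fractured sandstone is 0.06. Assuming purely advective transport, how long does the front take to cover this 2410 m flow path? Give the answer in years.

Convert K: 1.34e-06 m/s × 86400 = 0.1158 m/day.
Hydraulic gradient i = (78.99 − 63.25) / 2410 = 15.74 / 2410 = 0.006531.
Darcy flux q = K · i = 0.1158 × 0.006531 = 0.0007561 m/day.
Seepage velocity v = q / n_e = 0.0007561 / 0.06 = 0.01260 m/day.
Travel time t = L / v = 2410 / 0.01260 = 1.912e+05 days = 523.6 years.

524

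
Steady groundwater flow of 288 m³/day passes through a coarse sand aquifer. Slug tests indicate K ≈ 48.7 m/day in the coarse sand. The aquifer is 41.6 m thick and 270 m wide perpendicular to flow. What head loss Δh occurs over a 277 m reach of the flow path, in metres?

0.146

Cross-sectional area A = 270 × 41.6 = 11232 m².
From Q = K·A·i, i = Q / (K·A) = 288 / (48.70 × 11232) = 0.0005265.
Head loss Δh = i · L = 0.0005265 × 277 = 0.1458 m.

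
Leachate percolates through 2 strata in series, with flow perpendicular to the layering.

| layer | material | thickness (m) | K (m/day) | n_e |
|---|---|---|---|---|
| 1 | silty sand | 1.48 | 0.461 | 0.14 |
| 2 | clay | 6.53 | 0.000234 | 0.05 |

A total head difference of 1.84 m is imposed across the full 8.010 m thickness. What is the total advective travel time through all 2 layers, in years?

With flow normal to the layers, continuity requires the same specific discharge q through every layer.
Σ(b_i/K_i) = 1.48/0.461 + 6.53/0.000234 = 27909 d.
q = Δh / Σ(b_i/K_i) = 1.84 / 27909 = 6.593e-05 m/day.
In each layer the seepage velocity is v_i = q/n_i, so the layer transit time is t_i = b_i·n_i / q:
  layer 1 (silty sand): t_1 = 1.48 × 0.14 / 6.593e-05 = 3143 d
  layer 2 (clay): t_2 = 6.53 × 0.05 / 6.593e-05 = 4952 d
Total t = Σ t_i = 8095 days = 22.16 years.

22.2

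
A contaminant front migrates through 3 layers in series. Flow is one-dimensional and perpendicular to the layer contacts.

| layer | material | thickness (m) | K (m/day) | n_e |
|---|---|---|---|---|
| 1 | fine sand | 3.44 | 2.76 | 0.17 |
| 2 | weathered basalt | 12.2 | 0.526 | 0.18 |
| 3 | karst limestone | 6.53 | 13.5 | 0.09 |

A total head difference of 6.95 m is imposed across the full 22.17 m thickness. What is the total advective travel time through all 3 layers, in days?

With flow normal to the layers, continuity requires the same specific discharge q through every layer.
Σ(b_i/K_i) = 3.44/2.76 + 12.2/0.526 + 6.53/13.5 = 24.92 d.
q = Δh / Σ(b_i/K_i) = 6.95 / 24.92 = 0.2788 m/day.
In each layer the seepage velocity is v_i = q/n_i, so the layer transit time is t_i = b_i·n_i / q:
  layer 1 (fine sand): t_1 = 3.44 × 0.17 / 0.2788 = 2.097 d
  layer 2 (weathered basalt): t_2 = 12.2 × 0.18 / 0.2788 = 7.875 d
  layer 3 (karst limestone): t_3 = 6.53 × 0.09 / 0.2788 = 2.108 d
Total t = Σ t_i = 12.08 days.

12.1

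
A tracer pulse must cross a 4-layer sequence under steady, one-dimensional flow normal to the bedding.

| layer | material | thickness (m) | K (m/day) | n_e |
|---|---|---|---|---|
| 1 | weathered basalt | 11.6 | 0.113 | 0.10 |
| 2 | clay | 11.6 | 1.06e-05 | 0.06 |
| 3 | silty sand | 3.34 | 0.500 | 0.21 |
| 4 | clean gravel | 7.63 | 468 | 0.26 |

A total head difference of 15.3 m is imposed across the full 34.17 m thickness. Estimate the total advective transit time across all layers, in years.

889

With flow normal to the layers, continuity requires the same specific discharge q through every layer.
Σ(b_i/K_i) = 11.6/0.113 + 11.6/1.06e-05 + 3.34/0.500 + 7.63/468 = 1.094e+06 d.
q = Δh / Σ(b_i/K_i) = 15.3 / 1.094e+06 = 1.398e-05 m/day.
In each layer the seepage velocity is v_i = q/n_i, so the layer transit time is t_i = b_i·n_i / q:
  layer 1 (weathered basalt): t_1 = 11.6 × 0.10 / 1.398e-05 = 82978 d
  layer 2 (clay): t_2 = 11.6 × 0.06 / 1.398e-05 = 49787 d
  layer 3 (silty sand): t_3 = 3.34 × 0.21 / 1.398e-05 = 50173 d
  layer 4 (clean gravel): t_4 = 7.63 × 0.26 / 1.398e-05 = 1.419e+05 d
Total t = Σ t_i = 3.248e+05 days = 889.4 years.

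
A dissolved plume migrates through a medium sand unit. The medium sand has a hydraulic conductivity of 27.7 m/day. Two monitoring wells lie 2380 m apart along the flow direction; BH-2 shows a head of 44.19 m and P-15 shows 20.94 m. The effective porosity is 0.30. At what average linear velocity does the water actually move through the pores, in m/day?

0.902

Hydraulic gradient i = (44.19 − 20.94) / 2380 = 23.25 / 2380 = 0.009769.
Darcy flux q = K · i = 27.70 × 0.009769 = 0.2706 m/day.
Seepage velocity v = q / n_e = 0.2706 / 0.30 = 0.9020 m/day.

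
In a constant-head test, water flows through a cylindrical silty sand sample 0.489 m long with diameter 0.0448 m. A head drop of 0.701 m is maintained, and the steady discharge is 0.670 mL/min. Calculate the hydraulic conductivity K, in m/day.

0.427

Cross-sectional area A = π·(d/2)² = π × (0.0448/2)² = 0.001576 m².
Convert discharge: 0.670 mL/min = 1.117e-08 m³/s.
Darcy's law rearranged: K = Q·L / (A·Δh) = 1.117e-08 × 0.489 / (0.001576 × 0.701) = 4.942e-06 m/s = 0.4270 m/day.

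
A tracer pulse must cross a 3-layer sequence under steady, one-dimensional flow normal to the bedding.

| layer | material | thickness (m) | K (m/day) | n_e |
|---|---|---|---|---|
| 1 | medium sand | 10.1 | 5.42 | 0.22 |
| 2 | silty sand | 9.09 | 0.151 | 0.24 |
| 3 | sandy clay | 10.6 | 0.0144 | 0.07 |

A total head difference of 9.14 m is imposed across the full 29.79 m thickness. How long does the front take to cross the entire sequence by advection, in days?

449

With flow normal to the layers, continuity requires the same specific discharge q through every layer.
Σ(b_i/K_i) = 10.1/5.42 + 9.09/0.151 + 10.6/0.0144 = 798.2 d.
q = Δh / Σ(b_i/K_i) = 9.14 / 798.2 = 0.01145 m/day.
In each layer the seepage velocity is v_i = q/n_i, so the layer transit time is t_i = b_i·n_i / q:
  layer 1 (medium sand): t_1 = 10.1 × 0.22 / 0.01145 = 194.0 d
  layer 2 (silty sand): t_2 = 9.09 × 0.24 / 0.01145 = 190.5 d
  layer 3 (sandy clay): t_3 = 10.6 × 0.07 / 0.01145 = 64.80 d
Total t = Σ t_i = 449.4 days.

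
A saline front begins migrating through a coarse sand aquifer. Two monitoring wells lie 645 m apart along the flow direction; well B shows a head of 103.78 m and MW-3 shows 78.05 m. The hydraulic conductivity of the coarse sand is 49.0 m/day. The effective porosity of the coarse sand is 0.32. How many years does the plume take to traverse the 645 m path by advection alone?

0.289

Hydraulic gradient i = (103.78 − 78.05) / 645 = 25.73 / 645 = 0.03989.
Darcy flux q = K · i = 49.00 × 0.03989 = 1.955 m/day.
Seepage velocity v = q / n_e = 1.955 / 0.32 = 6.108 m/day.
Travel time t = L / v = 645 / 6.108 = 105.6 days = 0.2891 years.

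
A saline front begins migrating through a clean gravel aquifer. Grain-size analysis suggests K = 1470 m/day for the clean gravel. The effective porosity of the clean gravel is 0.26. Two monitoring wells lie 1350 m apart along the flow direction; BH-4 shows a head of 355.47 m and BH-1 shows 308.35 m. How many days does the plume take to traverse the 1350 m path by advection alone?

6.84

Hydraulic gradient i = (355.47 − 308.35) / 1350 = 47.12 / 1350 = 0.03490.
Darcy flux q = K · i = 1470 × 0.03490 = 51.31 m/day.
Seepage velocity v = q / n_e = 51.31 / 0.26 = 197.3 m/day.
Travel time t = L / v = 1350 / 197.3 = 6.841 days.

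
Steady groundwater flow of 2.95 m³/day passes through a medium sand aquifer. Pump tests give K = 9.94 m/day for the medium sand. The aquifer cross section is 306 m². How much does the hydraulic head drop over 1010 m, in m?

From Q = K·A·i, i = Q / (K·A) = 2.95 / (9.940 × 306.0) = 0.0009699.
Head loss Δh = i · L = 0.0009699 × 1010 = 0.9796 m.

0.980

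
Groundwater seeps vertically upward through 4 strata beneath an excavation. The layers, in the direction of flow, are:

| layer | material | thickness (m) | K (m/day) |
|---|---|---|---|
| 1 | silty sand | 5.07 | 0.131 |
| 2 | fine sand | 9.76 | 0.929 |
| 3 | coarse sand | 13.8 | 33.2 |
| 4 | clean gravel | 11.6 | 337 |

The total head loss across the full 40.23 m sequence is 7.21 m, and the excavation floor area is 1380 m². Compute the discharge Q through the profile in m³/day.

200

Flow is perpendicular to layering, so the layers act in series and the equivalent K is the thickness-weighted harmonic mean.
Total thickness L = 5.07 + 9.76 + 13.8 + 11.6 = 40.23 m.
Σ(b_i/K_i) = 5.07/0.131 + 9.76/0.929 + 13.8/33.2 + 11.6/337 = 49.66 d.
K_eq = L / Σ(b_i/K_i) = 40.23 / 49.66 = 0.8101 m/day.
Q = K_eq · A · (Δh/L) = 0.8101 × 1380 × (7.21/40.23) = 200.4 m³/day.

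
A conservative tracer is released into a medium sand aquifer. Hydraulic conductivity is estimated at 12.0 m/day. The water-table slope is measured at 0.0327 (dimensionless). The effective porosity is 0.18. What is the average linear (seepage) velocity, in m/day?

Hydraulic gradient i = 0.0327.
Darcy flux q = K · i = 12.00 × 0.03270 = 0.3924 m/day.
Seepage velocity v = q / n_e = 0.3924 / 0.18 = 2.180 m/day.

2.18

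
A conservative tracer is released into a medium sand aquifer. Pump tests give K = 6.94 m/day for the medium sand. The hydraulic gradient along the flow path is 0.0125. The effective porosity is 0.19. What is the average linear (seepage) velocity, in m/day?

0.457

Hydraulic gradient i = 0.0125.
Darcy flux q = K · i = 6.940 × 0.01250 = 0.08675 m/day.
Seepage velocity v = q / n_e = 0.08675 / 0.19 = 0.4566 m/day.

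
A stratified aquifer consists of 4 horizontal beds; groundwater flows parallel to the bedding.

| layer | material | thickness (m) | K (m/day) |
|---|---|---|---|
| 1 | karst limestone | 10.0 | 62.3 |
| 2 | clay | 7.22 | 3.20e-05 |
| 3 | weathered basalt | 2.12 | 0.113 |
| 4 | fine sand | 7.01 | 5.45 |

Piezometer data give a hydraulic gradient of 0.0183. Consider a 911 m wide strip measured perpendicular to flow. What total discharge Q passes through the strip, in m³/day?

11000

Flow is parallel to layering, so each bed carries its own Darcy discharge and the transmissivities add.
Σ(K_i·b_i) = 62.3×10.0 + 3.20e-05×7.22 + 0.113×2.12 + 5.45×7.01 = 661.4 m²/day.
Hydraulic gradient i = 0.0183.
Q = Σ(K_i·b_i) · W · i = 661.4 × 911 × 0.01830 = 11027 m³/day.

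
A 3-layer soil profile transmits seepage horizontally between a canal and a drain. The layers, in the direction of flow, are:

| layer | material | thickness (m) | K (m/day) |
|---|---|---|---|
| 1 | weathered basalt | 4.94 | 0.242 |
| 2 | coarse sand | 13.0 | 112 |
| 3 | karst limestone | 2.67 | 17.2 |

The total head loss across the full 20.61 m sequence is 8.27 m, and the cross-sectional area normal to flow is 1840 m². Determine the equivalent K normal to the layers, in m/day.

0.996

Flow is perpendicular to layering, so the layers act in series and the equivalent K is the thickness-weighted harmonic mean.
Total thickness L = 4.94 + 13.0 + 2.67 = 20.61 m.
Σ(b_i/K_i) = 4.94/0.242 + 13.0/112 + 2.67/17.2 = 20.68 d.
K_eq = L / Σ(b_i/K_i) = 20.61 / 20.68 = 0.9964 m/day.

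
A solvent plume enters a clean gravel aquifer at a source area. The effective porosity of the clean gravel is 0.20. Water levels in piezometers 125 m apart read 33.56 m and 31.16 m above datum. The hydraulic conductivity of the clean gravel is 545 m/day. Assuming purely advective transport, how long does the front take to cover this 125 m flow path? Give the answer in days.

2.39

Hydraulic gradient i = (33.56 − 31.16) / 125 = 2.4 / 125 = 0.01920.
Darcy flux q = K · i = 545.0 × 0.01920 = 10.46 m/day.
Seepage velocity v = q / n_e = 10.46 / 0.20 = 52.32 m/day.
Travel time t = L / v = 125 / 52.32 = 2.389 days.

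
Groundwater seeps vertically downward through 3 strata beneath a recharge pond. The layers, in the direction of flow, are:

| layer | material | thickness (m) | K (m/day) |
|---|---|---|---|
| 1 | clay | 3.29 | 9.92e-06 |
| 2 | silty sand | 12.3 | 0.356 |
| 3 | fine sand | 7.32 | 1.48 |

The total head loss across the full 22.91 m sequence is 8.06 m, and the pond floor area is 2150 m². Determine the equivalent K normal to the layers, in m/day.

Flow is perpendicular to layering, so the layers act in series and the equivalent K is the thickness-weighted harmonic mean.
Total thickness L = 3.29 + 12.3 + 7.32 = 22.91 m.
Σ(b_i/K_i) = 3.29/9.92e-06 + 12.3/0.356 + 7.32/1.48 = 3.317e+05 d.
K_eq = L / Σ(b_i/K_i) = 22.91 / 3.317e+05 = 6.907e-05 m/day.

6.91e-05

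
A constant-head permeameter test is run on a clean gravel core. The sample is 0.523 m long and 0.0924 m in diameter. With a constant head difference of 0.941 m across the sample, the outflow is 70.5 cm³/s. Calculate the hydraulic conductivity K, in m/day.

Cross-sectional area A = π·(d/2)² = π × (0.0924/2)² = 0.006706 m².
Convert discharge: 70.5 cm³/s = 7.050e-05 m³/s.
Darcy's law rearranged: K = Q·L / (A·Δh) = 7.050e-05 × 0.523 / (0.006706 × 0.941) = 0.005843 m/s = 504.9 m/day.

505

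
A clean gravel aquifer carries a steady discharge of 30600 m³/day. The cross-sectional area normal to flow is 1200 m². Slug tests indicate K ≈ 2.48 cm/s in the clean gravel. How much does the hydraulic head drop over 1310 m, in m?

Convert K: 2.48 cm/s × 864 = 2143 m/day.
From Q = K·A·i, i = Q / (K·A) = 30600 / (2143 × 1200) = 0.01190.
Head loss Δh = i · L = 0.01190 × 1310 = 15.59 m.

15.6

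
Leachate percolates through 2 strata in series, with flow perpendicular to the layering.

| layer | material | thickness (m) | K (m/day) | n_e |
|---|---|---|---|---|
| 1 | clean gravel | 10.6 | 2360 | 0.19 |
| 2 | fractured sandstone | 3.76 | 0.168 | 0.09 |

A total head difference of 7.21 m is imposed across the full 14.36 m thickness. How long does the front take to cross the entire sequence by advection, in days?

7.30

With flow normal to the layers, continuity requires the same specific discharge q through every layer.
Σ(b_i/K_i) = 10.6/2360 + 3.76/0.168 = 22.39 d.
q = Δh / Σ(b_i/K_i) = 7.21 / 22.39 = 0.3221 m/day.
In each layer the seepage velocity is v_i = q/n_i, so the layer transit time is t_i = b_i·n_i / q:
  layer 1 (clean gravel): t_1 = 10.6 × 0.19 / 0.3221 = 6.253 d
  layer 2 (fractured sandstone): t_2 = 3.76 × 0.09 / 0.3221 = 1.051 d
Total t = Σ t_i = 7.304 days.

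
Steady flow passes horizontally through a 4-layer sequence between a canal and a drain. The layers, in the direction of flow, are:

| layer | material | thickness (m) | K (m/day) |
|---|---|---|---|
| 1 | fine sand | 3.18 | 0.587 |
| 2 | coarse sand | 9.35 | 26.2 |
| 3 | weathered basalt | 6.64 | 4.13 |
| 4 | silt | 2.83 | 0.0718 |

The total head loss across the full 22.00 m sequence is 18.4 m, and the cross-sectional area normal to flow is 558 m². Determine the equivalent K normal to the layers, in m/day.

0.470

Flow is perpendicular to layering, so the layers act in series and the equivalent K is the thickness-weighted harmonic mean.
Total thickness L = 3.18 + 9.35 + 6.64 + 2.83 = 22.00 m.
Σ(b_i/K_i) = 3.18/0.587 + 9.35/26.2 + 6.64/4.13 + 2.83/0.0718 = 46.80 d.
K_eq = L / Σ(b_i/K_i) = 22.00 / 46.80 = 0.4701 m/day.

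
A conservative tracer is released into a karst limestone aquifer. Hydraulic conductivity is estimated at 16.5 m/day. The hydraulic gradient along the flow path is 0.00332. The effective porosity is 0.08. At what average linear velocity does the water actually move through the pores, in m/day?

0.685

Hydraulic gradient i = 0.00332.
Darcy flux q = K · i = 16.50 × 0.003320 = 0.05478 m/day.
Seepage velocity v = q / n_e = 0.05478 / 0.08 = 0.6847 m/day.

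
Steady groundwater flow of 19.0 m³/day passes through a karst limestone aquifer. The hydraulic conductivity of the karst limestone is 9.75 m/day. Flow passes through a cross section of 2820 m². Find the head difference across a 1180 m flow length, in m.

0.815

From Q = K·A·i, i = Q / (K·A) = 19.0 / (9.750 × 2820) = 0.0006910.
Head loss Δh = i · L = 0.0006910 × 1180 = 0.8154 m.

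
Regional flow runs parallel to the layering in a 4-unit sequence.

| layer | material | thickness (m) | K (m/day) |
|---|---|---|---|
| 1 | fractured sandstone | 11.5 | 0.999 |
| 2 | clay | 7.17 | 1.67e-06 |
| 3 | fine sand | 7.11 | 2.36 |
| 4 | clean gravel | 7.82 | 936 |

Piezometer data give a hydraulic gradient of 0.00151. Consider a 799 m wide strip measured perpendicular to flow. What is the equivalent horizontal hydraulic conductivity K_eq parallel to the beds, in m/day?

219

Flow is parallel to layering, so each bed carries its own Darcy discharge and the transmissivities add.
Σ(K_i·b_i) = 0.999×11.5 + 1.67e-06×7.17 + 2.36×7.11 + 936×7.82 = 7348 m²/day.
Total thickness b = 33.60 m, so K_eq = Σ(K_i·b_i)/b = 218.7 m/day.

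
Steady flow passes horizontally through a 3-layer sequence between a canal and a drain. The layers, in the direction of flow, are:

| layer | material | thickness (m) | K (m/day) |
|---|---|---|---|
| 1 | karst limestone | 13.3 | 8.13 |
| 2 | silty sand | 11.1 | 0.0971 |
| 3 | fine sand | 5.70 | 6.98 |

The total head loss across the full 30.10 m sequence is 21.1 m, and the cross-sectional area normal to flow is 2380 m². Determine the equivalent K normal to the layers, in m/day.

0.258

Flow is perpendicular to layering, so the layers act in series and the equivalent K is the thickness-weighted harmonic mean.
Total thickness L = 13.3 + 11.1 + 5.70 = 30.10 m.
Σ(b_i/K_i) = 13.3/8.13 + 11.1/0.0971 + 5.70/6.98 = 116.8 d.
K_eq = L / Σ(b_i/K_i) = 30.10 / 116.8 = 0.2578 m/day.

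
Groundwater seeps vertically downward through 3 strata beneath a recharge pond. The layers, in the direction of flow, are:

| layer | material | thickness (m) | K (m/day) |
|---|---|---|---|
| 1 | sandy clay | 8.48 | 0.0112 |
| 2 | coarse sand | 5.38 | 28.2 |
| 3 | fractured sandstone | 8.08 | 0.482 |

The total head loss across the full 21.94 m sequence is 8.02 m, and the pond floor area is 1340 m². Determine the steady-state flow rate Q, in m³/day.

Flow is perpendicular to layering, so the layers act in series and the equivalent K is the thickness-weighted harmonic mean.
Total thickness L = 8.48 + 5.38 + 8.08 = 21.94 m.
Σ(b_i/K_i) = 8.48/0.0112 + 5.38/28.2 + 8.08/0.482 = 774.1 d.
K_eq = L / Σ(b_i/K_i) = 21.94 / 774.1 = 0.02834 m/day.
Q = K_eq · A · (Δh/L) = 0.02834 × 1340 × (8.02/21.94) = 13.88 m³/day.

13.9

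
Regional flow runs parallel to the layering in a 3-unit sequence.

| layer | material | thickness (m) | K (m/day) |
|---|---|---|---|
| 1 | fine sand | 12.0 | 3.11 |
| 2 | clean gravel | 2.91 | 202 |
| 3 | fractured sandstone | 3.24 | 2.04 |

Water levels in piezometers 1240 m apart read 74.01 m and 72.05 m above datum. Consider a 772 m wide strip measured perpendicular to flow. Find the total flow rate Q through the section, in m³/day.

Flow is parallel to layering, so each bed carries its own Darcy discharge and the transmissivities add.
Σ(K_i·b_i) = 3.11×12.0 + 202×2.91 + 2.04×3.24 = 631.7 m²/day.
Hydraulic gradient i = (74.01 − 72.05) / 1240 = 1.96 / 1240 = 0.001581.
Q = Σ(K_i·b_i) · W · i = 631.7 × 772 × 0.001581 = 770.9 m³/day.

771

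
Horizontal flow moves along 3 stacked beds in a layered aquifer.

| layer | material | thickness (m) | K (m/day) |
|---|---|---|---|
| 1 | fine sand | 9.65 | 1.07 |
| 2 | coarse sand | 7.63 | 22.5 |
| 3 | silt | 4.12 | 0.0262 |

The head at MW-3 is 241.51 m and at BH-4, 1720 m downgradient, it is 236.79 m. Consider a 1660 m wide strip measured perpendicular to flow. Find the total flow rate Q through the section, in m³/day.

830

Flow is parallel to layering, so each bed carries its own Darcy discharge and the transmissivities add.
Σ(K_i·b_i) = 1.07×9.65 + 22.5×7.63 + 0.0262×4.12 = 182.1 m²/day.
Hydraulic gradient i = (241.51 − 236.79) / 1720 = 4.72 / 1720 = 0.002744.
Q = Σ(K_i·b_i) · W · i = 182.1 × 1660 × 0.002744 = 829.6 m³/day.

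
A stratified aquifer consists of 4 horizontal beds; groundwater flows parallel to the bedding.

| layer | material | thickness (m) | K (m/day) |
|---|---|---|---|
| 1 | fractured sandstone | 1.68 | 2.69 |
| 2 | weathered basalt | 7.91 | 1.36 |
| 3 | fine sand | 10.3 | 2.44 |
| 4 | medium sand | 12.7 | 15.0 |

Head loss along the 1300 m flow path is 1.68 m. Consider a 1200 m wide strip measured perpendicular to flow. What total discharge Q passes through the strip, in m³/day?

Flow is parallel to layering, so each bed carries its own Darcy discharge and the transmissivities add.
Σ(K_i·b_i) = 2.69×1.68 + 1.36×7.91 + 2.44×10.3 + 15.0×12.7 = 230.9 m²/day.
Hydraulic gradient i = Δh / L = 1.68 / 1300 = 0.001292.
Q = Σ(K_i·b_i) · W · i = 230.9 × 1200 × 0.001292 = 358.1 m³/day.

358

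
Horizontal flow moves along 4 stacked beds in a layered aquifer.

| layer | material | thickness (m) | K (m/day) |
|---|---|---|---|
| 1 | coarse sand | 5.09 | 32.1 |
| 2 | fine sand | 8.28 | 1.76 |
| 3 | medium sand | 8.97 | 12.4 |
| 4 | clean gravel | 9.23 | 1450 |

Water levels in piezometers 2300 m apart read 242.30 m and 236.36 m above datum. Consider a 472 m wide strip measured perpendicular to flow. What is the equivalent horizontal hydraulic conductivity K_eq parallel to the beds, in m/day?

Flow is parallel to layering, so each bed carries its own Darcy discharge and the transmissivities add.
Σ(K_i·b_i) = 32.1×5.09 + 1.76×8.28 + 12.4×8.97 + 1450×9.23 = 13673 m²/day.
Total thickness b = 31.57 m, so K_eq = Σ(K_i·b_i)/b = 433.1 m/day.

433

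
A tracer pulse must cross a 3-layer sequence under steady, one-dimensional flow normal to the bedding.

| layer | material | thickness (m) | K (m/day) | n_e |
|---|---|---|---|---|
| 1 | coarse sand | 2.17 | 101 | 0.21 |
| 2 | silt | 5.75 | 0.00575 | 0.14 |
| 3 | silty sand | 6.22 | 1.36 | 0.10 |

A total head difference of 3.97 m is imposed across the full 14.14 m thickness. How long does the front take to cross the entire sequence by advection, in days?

476

With flow normal to the layers, continuity requires the same specific discharge q through every layer.
Σ(b_i/K_i) = 2.17/101 + 5.75/0.00575 + 6.22/1.36 = 1005 d.
q = Δh / Σ(b_i/K_i) = 3.97 / 1005 = 0.003952 m/day.
In each layer the seepage velocity is v_i = q/n_i, so the layer transit time is t_i = b_i·n_i / q:
  layer 1 (coarse sand): t_1 = 2.17 × 0.21 / 0.003952 = 115.3 d
  layer 2 (silt): t_2 = 5.75 × 0.14 / 0.003952 = 203.7 d
  layer 3 (silty sand): t_3 = 6.22 × 0.10 / 0.003952 = 157.4 d
Total t = Σ t_i = 476.4 days.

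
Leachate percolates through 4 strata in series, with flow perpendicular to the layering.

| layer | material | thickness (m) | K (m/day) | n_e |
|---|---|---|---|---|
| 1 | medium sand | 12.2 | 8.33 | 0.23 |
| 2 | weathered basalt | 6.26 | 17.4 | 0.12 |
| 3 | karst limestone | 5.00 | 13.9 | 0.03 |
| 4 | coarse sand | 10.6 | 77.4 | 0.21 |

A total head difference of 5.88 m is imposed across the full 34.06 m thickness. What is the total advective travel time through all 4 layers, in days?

2.34

With flow normal to the layers, continuity requires the same specific discharge q through every layer.
Σ(b_i/K_i) = 12.2/8.33 + 6.26/17.4 + 5.00/13.9 + 10.6/77.4 = 2.321 d.
q = Δh / Σ(b_i/K_i) = 5.88 / 2.321 = 2.533 m/day.
In each layer the seepage velocity is v_i = q/n_i, so the layer transit time is t_i = b_i·n_i / q:
  layer 1 (medium sand): t_1 = 12.2 × 0.23 / 2.533 = 1.108 d
  layer 2 (weathered basalt): t_2 = 6.26 × 0.12 / 2.533 = 0.2965 d
  layer 3 (karst limestone): t_3 = 5.00 × 0.03 / 2.533 = 0.05921 d
  layer 4 (coarse sand): t_4 = 10.6 × 0.21 / 2.533 = 0.8787 d
Total t = Σ t_i = 2.342 days.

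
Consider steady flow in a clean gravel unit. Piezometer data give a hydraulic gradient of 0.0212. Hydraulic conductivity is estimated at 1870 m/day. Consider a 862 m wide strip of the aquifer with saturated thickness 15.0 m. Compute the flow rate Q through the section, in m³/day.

Cross-sectional area A = 862 × 15.0 = 12930 m².
Hydraulic gradient i = 0.0212.
Darcy's law: Q = K · A · i = 1870 × 12930 × 0.02120 = 5.126e+05 m³/day.

513000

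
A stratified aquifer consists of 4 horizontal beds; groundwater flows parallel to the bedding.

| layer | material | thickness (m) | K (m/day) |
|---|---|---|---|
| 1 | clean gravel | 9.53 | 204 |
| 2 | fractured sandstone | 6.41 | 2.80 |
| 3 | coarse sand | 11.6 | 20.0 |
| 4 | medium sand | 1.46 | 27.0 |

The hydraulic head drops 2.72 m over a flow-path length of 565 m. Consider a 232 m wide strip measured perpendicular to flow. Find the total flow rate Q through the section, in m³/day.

2490

Flow is parallel to layering, so each bed carries its own Darcy discharge and the transmissivities add.
Σ(K_i·b_i) = 204×9.53 + 2.80×6.41 + 20.0×11.6 + 27.0×1.46 = 2233 m²/day.
Hydraulic gradient i = Δh / L = 2.72 / 565 = 0.004814.
Q = Σ(K_i·b_i) · W · i = 2233 × 232 × 0.004814 = 2495 m³/day.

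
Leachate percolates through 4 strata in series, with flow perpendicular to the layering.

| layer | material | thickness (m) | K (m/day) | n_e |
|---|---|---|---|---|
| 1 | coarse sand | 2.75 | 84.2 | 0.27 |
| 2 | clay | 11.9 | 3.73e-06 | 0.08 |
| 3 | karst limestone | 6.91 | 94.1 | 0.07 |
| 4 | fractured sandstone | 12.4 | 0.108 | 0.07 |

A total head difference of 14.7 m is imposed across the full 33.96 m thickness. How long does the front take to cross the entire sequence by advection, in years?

1810

With flow normal to the layers, continuity requires the same specific discharge q through every layer.
Σ(b_i/K_i) = 2.75/84.2 + 11.9/3.73e-06 + 6.91/94.1 + 12.4/0.108 = 3.190e+06 d.
q = Δh / Σ(b_i/K_i) = 14.7 / 3.190e+06 = 4.607e-06 m/day.
In each layer the seepage velocity is v_i = q/n_i, so the layer transit time is t_i = b_i·n_i / q:
  layer 1 (coarse sand): t_1 = 2.75 × 0.27 / 4.607e-06 = 1.612e+05 d
  layer 2 (clay): t_2 = 11.9 × 0.08 / 4.607e-06 = 2.066e+05 d
  layer 3 (karst limestone): t_3 = 6.91 × 0.07 / 4.607e-06 = 1.050e+05 d
  layer 4 (fractured sandstone): t_4 = 12.4 × 0.07 / 4.607e-06 = 1.884e+05 d
Total t = Σ t_i = 6.611e+05 days = 1810 years.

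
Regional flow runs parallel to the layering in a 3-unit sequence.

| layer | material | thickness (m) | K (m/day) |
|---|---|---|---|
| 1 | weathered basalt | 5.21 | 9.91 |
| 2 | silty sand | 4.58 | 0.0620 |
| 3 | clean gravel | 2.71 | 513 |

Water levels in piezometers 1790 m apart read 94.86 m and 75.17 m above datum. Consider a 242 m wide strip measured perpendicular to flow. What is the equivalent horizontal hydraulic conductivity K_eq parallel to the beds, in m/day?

Flow is parallel to layering, so each bed carries its own Darcy discharge and the transmissivities add.
Σ(K_i·b_i) = 9.91×5.21 + 0.0620×4.58 + 513×2.71 = 1442 m²/day.
Total thickness b = 12.50 m, so K_eq = Σ(K_i·b_i)/b = 115.4 m/day.

115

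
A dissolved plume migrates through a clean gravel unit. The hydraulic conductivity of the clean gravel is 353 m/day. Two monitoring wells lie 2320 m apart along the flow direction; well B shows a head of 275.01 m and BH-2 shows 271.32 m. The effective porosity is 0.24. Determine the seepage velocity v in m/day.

Hydraulic gradient i = (275.01 − 271.32) / 2320 = 3.69 / 2320 = 0.001591.
Darcy flux q = K · i = 353.0 × 0.001591 = 0.5615 m/day.
Seepage velocity v = q / n_e = 0.5615 / 0.24 = 2.339 m/day.

2.34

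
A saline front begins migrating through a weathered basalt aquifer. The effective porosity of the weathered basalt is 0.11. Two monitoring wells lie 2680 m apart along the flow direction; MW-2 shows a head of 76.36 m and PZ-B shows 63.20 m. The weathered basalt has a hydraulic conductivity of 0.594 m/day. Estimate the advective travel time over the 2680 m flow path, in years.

277

Hydraulic gradient i = (76.36 − 63.20) / 2680 = 13.16 / 2680 = 0.004910.
Darcy flux q = K · i = 0.5940 × 0.004910 = 0.002917 m/day.
Seepage velocity v = q / n_e = 0.002917 / 0.11 = 0.02652 m/day.
Travel time t = L / v = 2680 / 0.02652 = 1.011e+05 days = 276.7 years.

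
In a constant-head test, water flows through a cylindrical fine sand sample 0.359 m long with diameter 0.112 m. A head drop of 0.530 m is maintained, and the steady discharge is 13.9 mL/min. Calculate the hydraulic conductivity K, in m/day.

1.38

Cross-sectional area A = π·(d/2)² = π × (0.112/2)² = 0.009852 m².
Convert discharge: 13.9 mL/min = 2.317e-07 m³/s.
Darcy's law rearranged: K = Q·L / (A·Δh) = 2.317e-07 × 0.359 / (0.009852 × 0.530) = 1.593e-05 m/s = 1.376 m/day.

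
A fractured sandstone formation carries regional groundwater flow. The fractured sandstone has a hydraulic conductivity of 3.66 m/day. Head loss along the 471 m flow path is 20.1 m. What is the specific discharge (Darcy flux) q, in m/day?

0.156

Hydraulic gradient i = Δh / L = 20.1 / 471 = 0.04268.
Specific discharge q = K · i = 3.660 × 0.04268 = 0.1562 m/day.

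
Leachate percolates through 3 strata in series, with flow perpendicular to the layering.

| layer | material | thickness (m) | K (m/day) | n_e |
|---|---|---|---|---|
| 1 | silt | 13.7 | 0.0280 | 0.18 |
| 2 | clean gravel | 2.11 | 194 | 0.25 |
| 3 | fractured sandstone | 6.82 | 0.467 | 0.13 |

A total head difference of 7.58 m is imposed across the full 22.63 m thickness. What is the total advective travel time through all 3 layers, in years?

0.706

With flow normal to the layers, continuity requires the same specific discharge q through every layer.
Σ(b_i/K_i) = 13.7/0.0280 + 2.11/194 + 6.82/0.467 = 503.9 d.
q = Δh / Σ(b_i/K_i) = 7.58 / 503.9 = 0.01504 m/day.
In each layer the seepage velocity is v_i = q/n_i, so the layer transit time is t_i = b_i·n_i / q:
  layer 1 (silt): t_1 = 13.7 × 0.18 / 0.01504 = 163.9 d
  layer 2 (clean gravel): t_2 = 2.11 × 0.25 / 0.01504 = 35.07 d
  layer 3 (fractured sandstone): t_3 = 6.82 × 0.13 / 0.01504 = 58.94 d
Total t = Σ t_i = 257.9 days = 0.7062 years.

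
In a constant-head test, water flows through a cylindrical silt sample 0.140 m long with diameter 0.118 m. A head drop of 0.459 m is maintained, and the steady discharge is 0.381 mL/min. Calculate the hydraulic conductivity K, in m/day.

0.0153

Cross-sectional area A = π·(d/2)² = π × (0.118/2)² = 0.01094 m².
Convert discharge: 0.381 mL/min = 6.350e-09 m³/s.
Darcy's law rearranged: K = Q·L / (A·Δh) = 6.350e-09 × 0.140 / (0.01094 × 0.459) = 1.771e-07 m/s = 0.01530 m/day.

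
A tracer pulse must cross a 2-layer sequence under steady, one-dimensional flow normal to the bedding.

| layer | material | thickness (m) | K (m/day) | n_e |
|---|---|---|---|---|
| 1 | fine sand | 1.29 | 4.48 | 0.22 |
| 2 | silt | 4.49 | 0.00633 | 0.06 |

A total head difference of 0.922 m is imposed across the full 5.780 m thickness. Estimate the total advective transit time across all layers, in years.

1.17

With flow normal to the layers, continuity requires the same specific discharge q through every layer.
Σ(b_i/K_i) = 1.29/4.48 + 4.49/0.00633 = 709.6 d.
q = Δh / Σ(b_i/K_i) = 0.922 / 709.6 = 0.001299 m/day.
In each layer the seepage velocity is v_i = q/n_i, so the layer transit time is t_i = b_i·n_i / q:
  layer 1 (fine sand): t_1 = 1.29 × 0.22 / 0.001299 = 218.4 d
  layer 2 (silt): t_2 = 4.49 × 0.06 / 0.001299 = 207.3 d
Total t = Σ t_i = 425.8 days = 1.166 years.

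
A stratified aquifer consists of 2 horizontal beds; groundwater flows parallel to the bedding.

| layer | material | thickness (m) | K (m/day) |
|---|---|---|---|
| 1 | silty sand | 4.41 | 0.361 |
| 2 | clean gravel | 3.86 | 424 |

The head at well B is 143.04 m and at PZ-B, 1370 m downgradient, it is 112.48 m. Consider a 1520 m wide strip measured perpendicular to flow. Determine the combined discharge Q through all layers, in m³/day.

Flow is parallel to layering, so each bed carries its own Darcy discharge and the transmissivities add.
Σ(K_i·b_i) = 0.361×4.41 + 424×3.86 = 1638 m²/day.
Hydraulic gradient i = (143.04 − 112.48) / 1370 = 30.56 / 1370 = 0.02231.
Q = Σ(K_i·b_i) · W · i = 1638 × 1520 × 0.02231 = 55546 m³/day.

55500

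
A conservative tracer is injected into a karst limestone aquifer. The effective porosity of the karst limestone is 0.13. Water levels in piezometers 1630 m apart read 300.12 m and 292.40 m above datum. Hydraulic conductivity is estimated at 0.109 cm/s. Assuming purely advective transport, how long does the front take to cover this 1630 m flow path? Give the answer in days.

475

Convert K: 0.109 cm/s × 864 = 94.18 m/day.
Hydraulic gradient i = (300.12 − 292.40) / 1630 = 7.72 / 1630 = 0.004736.
Darcy flux q = K · i = 94.18 × 0.004736 = 0.4460 m/day.
Seepage velocity v = q / n_e = 0.4460 / 0.13 = 3.431 m/day.
Travel time t = L / v = 1630 / 3.431 = 475.1 days.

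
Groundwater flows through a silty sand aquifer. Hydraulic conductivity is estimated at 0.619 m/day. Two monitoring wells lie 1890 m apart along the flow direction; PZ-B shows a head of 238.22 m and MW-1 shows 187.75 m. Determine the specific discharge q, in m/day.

0.0165

Hydraulic gradient i = (238.22 − 187.75) / 1890 = 50.47 / 1890 = 0.02670.
Specific discharge q = K · i = 0.6190 × 0.02670 = 0.01653 m/day.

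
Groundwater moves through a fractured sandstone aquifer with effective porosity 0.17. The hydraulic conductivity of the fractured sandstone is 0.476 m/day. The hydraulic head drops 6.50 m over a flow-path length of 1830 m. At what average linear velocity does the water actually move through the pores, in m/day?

0.00995

Hydraulic gradient i = Δh / L = 6.50 / 1830 = 0.003552.
Darcy flux q = K · i = 0.4760 × 0.003552 = 0.001691 m/day.
Seepage velocity v = q / n_e = 0.001691 / 0.17 = 0.009945 m/day.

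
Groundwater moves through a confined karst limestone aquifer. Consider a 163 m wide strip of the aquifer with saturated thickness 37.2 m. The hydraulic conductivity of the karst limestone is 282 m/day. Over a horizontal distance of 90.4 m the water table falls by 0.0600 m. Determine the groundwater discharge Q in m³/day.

1130

Cross-sectional area A = 163 × 37.2 = 6064 m².
Hydraulic gradient i = Δh / L = 0.0600 / 90.4 = 0.0006637.
Darcy's law: Q = K · A · i = 282.0 × 6064 × 0.0006637 = 1135 m³/day.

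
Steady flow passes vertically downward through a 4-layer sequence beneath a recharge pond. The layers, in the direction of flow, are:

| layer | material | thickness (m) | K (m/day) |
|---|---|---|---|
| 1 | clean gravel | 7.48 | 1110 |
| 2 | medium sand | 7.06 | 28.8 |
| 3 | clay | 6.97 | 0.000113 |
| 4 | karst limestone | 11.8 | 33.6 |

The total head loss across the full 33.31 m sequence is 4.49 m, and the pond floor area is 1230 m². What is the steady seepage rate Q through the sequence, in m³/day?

0.0895

Flow is perpendicular to layering, so the layers act in series and the equivalent K is the thickness-weighted harmonic mean.
Total thickness L = 7.48 + 7.06 + 6.97 + 11.8 = 33.31 m.
Σ(b_i/K_i) = 7.48/1110 + 7.06/28.8 + 6.97/0.000113 + 11.8/33.6 = 61682 d.
K_eq = L / Σ(b_i/K_i) = 33.31 / 61682 = 0.0005400 m/day.
Q = K_eq · A · (Δh/L) = 0.0005400 × 1230 × (4.49/33.31) = 0.08954 m³/day.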